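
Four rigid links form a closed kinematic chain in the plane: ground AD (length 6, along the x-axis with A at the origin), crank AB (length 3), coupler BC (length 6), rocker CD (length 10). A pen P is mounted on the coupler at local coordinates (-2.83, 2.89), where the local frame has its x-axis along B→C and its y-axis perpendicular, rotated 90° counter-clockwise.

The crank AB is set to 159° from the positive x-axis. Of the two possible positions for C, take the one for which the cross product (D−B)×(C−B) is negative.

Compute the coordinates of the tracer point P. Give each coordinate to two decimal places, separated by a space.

0.04 3.95

A=(0,0), D=(6.00,0)
B = A + 3.00·(cos159°, sin159°) = (-2.8007, 1.0751)
|BD| = 8.8662
circle(B,6.00) ∩ circle(D,10.00): a=0.8239, h=5.9432
  candidates: C₊=(-1.2623,6.8745) cross=52.693; C₋=(-2.7036,-4.9241) cross=-52.693
  mode - wants cross < 0 → take C=(-2.7036,-4.9241) (cross=-52.693)
ex = (C−B)/|BC| = (0.0162,-0.9999); ey = (0.9999,0.0162)
P = B + -2.83·ex + 2.89·ey = (0.0431,3.9515)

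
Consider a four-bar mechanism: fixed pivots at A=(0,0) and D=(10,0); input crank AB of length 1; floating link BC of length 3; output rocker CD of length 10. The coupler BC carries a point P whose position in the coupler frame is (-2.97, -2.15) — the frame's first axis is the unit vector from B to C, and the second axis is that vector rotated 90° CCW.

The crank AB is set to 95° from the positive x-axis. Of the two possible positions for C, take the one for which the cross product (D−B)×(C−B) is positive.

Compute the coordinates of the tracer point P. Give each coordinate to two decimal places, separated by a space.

A=(0,0), D=(10.00,0)
B = A + 1.00·(cos95°, sin95°) = (-0.0872, 0.9962)
|BD| = 10.1362
circle(B,3.00) ∩ circle(D,10.00): a=0.5793, h=2.9435
  candidates: C₊=(0.7786,3.8686) cross=29.836; C₋=(0.2000,-1.9900) cross=-29.836
  mode + wants cross > 0 → take C=(0.7786,3.8686) (cross=29.836)
ex = (C−B)/|BC| = (0.2886,0.9575); ey = (-0.9575,0.2886)
P = B + -2.97·ex + -2.15·ey = (1.1143,-2.4679)

1.11 -2.47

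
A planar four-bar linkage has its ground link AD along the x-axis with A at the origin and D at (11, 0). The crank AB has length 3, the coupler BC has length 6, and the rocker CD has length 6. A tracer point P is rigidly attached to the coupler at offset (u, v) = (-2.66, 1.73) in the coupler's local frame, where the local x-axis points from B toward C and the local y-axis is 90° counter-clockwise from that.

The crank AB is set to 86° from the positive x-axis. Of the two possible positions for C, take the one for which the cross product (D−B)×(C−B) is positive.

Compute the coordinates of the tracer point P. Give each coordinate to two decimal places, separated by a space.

A=(0,0), D=(11.00,0)
B = A + 3.00·(cos86°, sin86°) = (0.2093, 2.9927)
|BD| = 11.1980
circle(B,6.00) ∩ circle(D,6.00): a=5.5990, h=2.1566
  candidates: C₊=(6.1810,3.5745) cross=24.150; C₋=(5.0283,-0.5818) cross=-24.150
  mode + wants cross > 0 → take C=(6.1810,3.5745) (cross=24.150)
ex = (C−B)/|BC| = (0.9953,0.0970); ey = (-0.0970,0.9953)
P = B + -2.66·ex + 1.73·ey = (-2.6060,4.4566)

-2.61 4.46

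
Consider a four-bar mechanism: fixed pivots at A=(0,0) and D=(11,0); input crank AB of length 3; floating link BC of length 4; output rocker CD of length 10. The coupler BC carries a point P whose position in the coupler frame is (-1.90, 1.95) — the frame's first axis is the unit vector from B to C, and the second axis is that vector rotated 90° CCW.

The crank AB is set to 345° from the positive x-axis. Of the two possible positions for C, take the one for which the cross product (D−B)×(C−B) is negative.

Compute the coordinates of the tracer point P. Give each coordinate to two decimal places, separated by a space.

5.16 0.74

A=(0,0), D=(11.00,0)
B = A + 3.00·(cos345°, sin345°) = (2.8978, -0.7765)
|BD| = 8.1393
circle(B,4.00) ∩ circle(D,10.00): a=-1.0905, h=3.8485
  candidates: C₊=(1.4452,2.9505) cross=31.324; C₋=(2.1794,-4.7114) cross=-31.324
  mode - wants cross < 0 → take C=(2.1794,-4.7114) (cross=-31.324)
ex = (C−B)/|BC| = (-0.1796,-0.9837); ey = (0.9837,-0.1796)
P = B + -1.90·ex + 1.95·ey = (5.1573,0.7425)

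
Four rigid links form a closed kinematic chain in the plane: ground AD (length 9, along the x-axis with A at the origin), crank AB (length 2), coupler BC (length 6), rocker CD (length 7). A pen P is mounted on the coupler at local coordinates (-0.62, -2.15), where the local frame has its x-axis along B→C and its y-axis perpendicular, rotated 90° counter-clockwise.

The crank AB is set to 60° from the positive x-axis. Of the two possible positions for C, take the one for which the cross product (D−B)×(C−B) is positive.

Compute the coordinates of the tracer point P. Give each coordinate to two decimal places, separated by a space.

2.06 -0.24

A=(0,0), D=(9.00,0)
B = A + 2.00·(cos60°, sin60°) = (1.0000, 1.7321)
|BD| = 8.1854
circle(B,6.00) ∩ circle(D,7.00): a=3.2986, h=5.0119
  candidates: C₊=(5.2844,5.9325) cross=41.024; C₋=(3.1633,-3.8644) cross=-41.024
  mode + wants cross > 0 → take C=(5.2844,5.9325) (cross=41.024)
ex = (C−B)/|BC| = (0.7141,0.7001); ey = (-0.7001,0.7141)
P = B + -0.62·ex + -2.15·ey = (2.0624,-0.2372)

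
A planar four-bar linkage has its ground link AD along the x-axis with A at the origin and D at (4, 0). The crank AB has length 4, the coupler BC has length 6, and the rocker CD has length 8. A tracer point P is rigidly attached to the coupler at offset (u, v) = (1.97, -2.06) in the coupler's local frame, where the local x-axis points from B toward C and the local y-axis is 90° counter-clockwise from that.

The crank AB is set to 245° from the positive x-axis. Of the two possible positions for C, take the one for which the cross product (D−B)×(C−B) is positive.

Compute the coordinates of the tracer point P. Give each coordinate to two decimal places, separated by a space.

A=(0,0), D=(4.00,0)
B = A + 4.00·(cos245°, sin245°) = (-1.6905, -3.6252)
|BD| = 6.7471
circle(B,6.00) ∩ circle(D,8.00): a=1.2986, h=5.8578
  candidates: C₊=(-3.7426,2.0129) cross=39.523; C₋=(2.5521,-7.8679) cross=-39.523
  mode + wants cross > 0 → take C=(-3.7426,2.0129) (cross=39.523)
ex = (C−B)/|BC| = (-0.3420,0.9397); ey = (-0.9397,-0.3420)
P = B + 1.97·ex + -2.06·ey = (-0.4285,-1.0695)

-0.43 -1.07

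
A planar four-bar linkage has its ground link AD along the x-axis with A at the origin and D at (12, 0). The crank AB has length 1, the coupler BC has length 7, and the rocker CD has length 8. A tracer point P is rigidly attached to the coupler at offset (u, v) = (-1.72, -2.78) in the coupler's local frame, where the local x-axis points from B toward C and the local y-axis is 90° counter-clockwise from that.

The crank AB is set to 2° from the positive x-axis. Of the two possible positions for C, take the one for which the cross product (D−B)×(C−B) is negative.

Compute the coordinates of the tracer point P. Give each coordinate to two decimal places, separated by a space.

A=(0,0), D=(12.00,0)
B = A + 1.00·(cos2°, sin2°) = (0.9994, 0.0349)
|BD| = 11.0007
circle(B,7.00) ∩ circle(D,8.00): a=4.8186, h=5.0776
  candidates: C₊=(5.8340,5.0971) cross=55.856; C₋=(5.8018,-5.0579) cross=-55.856
  mode - wants cross < 0 → take C=(5.8018,-5.0579) (cross=-55.856)
ex = (C−B)/|BC| = (0.6861,-0.7275); ey = (0.7275,0.6861)
P = B + -1.72·ex + -2.78·ey = (-2.2032,-0.6210)

-2.20 -0.62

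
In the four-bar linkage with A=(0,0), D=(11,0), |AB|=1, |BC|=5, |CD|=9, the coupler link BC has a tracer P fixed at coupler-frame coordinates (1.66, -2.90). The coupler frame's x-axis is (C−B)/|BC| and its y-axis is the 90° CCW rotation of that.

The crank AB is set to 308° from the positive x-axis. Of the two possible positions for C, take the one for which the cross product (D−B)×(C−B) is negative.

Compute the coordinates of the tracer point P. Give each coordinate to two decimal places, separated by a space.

A=(0,0), D=(11.00,0)
B = A + 1.00·(cos308°, sin308°) = (0.6157, -0.7880)
|BD| = 10.4142
circle(B,5.00) ∩ circle(D,9.00): a=2.5185, h=4.3194
  candidates: C₊=(2.8001,3.7096) cross=44.983; C₋=(3.4537,-4.9045) cross=-44.983
  mode - wants cross < 0 → take C=(3.4537,-4.9045) (cross=-44.983)
ex = (C−B)/|BC| = (0.5676,-0.8233); ey = (0.8233,0.5676)
P = B + 1.66·ex + -2.90·ey = (-0.8296,-3.8008)

-0.83 -3.80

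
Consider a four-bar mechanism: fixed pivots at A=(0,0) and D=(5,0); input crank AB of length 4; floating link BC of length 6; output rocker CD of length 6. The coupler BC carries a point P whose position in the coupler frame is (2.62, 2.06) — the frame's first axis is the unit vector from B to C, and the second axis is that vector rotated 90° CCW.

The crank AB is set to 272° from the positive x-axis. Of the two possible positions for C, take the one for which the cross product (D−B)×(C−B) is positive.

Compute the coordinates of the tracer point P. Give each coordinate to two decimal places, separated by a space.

-2.26 -1.68

A=(0,0), D=(5.00,0)
B = A + 4.00·(cos272°, sin272°) = (0.1396, -3.9976)
|BD| = 6.2932
circle(B,6.00) ∩ circle(D,6.00): a=3.1466, h=5.1087
  candidates: C₊=(-0.6754,1.9468) cross=32.150; C₋=(5.8150,-5.9444) cross=-32.150
  mode + wants cross > 0 → take C=(-0.6754,1.9468) (cross=32.150)
ex = (C−B)/|BC| = (-0.1358,0.9907); ey = (-0.9907,-0.1358)
P = B + 2.62·ex + 2.06·ey = (-2.2572,-1.6817)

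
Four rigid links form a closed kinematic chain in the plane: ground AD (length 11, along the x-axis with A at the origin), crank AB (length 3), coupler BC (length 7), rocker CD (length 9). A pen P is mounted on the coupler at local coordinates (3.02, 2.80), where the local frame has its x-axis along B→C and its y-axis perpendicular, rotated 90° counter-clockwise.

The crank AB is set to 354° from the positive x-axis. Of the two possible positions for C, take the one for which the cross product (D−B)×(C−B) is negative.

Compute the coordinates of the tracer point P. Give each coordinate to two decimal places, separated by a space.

A=(0,0), D=(11.00,0)
B = A + 3.00·(cos354°, sin354°) = (2.9836, -0.3136)
|BD| = 8.0226
circle(B,7.00) ∩ circle(D,9.00): a=2.0169, h=6.7031
  candidates: C₊=(4.7369,6.4633) cross=53.776; C₋=(5.2609,-6.9328) cross=-53.776
  mode - wants cross < 0 → take C=(5.2609,-6.9328) (cross=-53.776)
ex = (C−B)/|BC| = (0.3253,-0.9456); ey = (0.9456,0.3253)
P = B + 3.02·ex + 2.80·ey = (6.6138,-2.2583)

6.61 -2.26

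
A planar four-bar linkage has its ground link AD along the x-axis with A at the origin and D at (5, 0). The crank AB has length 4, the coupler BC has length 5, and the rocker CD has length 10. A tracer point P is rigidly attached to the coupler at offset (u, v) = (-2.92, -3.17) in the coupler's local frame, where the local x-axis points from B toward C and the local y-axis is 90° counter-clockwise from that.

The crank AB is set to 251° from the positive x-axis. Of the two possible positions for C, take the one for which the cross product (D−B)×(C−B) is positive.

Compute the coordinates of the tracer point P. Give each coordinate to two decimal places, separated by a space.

A=(0,0), D=(5.00,0)
B = A + 4.00·(cos251°, sin251°) = (-1.3023, -3.7821)
|BD| = 7.3500
circle(B,5.00) ∩ circle(D,10.00): a=-1.4270, h=4.7920
  candidates: C₊=(-4.9917,-0.4074) cross=35.222; C₋=(-0.0601,-8.6253) cross=-35.222
  mode + wants cross > 0 → take C=(-4.9917,-0.4074) (cross=35.222)
ex = (C−B)/|BC| = (-0.7379,0.6749); ey = (-0.6749,-0.7379)
P = B + -2.92·ex + -3.17·ey = (2.9919,-3.4138)

2.99 -3.41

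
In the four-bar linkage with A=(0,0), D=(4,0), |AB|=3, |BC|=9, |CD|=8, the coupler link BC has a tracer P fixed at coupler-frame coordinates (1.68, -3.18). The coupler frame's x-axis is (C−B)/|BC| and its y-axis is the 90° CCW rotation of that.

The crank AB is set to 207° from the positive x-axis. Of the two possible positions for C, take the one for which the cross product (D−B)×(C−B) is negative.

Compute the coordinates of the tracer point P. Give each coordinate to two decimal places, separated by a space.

-3.87 -4.75

A=(0,0), D=(4.00,0)
B = A + 3.00·(cos207°, sin207°) = (-2.6730, -1.3620)
|BD| = 6.8106
circle(B,9.00) ∩ circle(D,8.00): a=4.6534, h=7.7037
  candidates: C₊=(0.3458,7.1166) cross=52.466; C₋=(3.4269,-7.9794) cross=-52.466
  mode - wants cross < 0 → take C=(3.4269,-7.9794) (cross=-52.466)
ex = (C−B)/|BC| = (0.6778,-0.7353); ey = (0.7353,0.6778)
P = B + 1.68·ex + -3.18·ey = (-3.8725,-4.7525)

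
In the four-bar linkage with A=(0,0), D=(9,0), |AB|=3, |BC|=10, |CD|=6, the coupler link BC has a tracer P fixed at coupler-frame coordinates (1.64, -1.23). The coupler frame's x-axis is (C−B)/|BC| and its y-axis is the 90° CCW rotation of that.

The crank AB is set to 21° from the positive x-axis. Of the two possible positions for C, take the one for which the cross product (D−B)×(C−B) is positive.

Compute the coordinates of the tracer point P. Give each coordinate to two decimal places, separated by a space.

A=(0,0), D=(9.00,0)
B = A + 3.00·(cos21°, sin21°) = (2.8007, 1.0751)
|BD| = 6.2918
circle(B,10.00) ∩ circle(D,6.00): a=8.2319, h=5.6777
  candidates: C₊=(11.8817,5.2627) cross=35.723; C₋=(9.9414,-5.9257) cross=-35.723
  mode + wants cross > 0 → take C=(11.8817,5.2627) (cross=35.723)
ex = (C−B)/|BC| = (0.9081,0.4188); ey = (-0.4188,0.9081)
P = B + 1.64·ex + -1.23·ey = (4.8051,0.6449)

4.81 0.64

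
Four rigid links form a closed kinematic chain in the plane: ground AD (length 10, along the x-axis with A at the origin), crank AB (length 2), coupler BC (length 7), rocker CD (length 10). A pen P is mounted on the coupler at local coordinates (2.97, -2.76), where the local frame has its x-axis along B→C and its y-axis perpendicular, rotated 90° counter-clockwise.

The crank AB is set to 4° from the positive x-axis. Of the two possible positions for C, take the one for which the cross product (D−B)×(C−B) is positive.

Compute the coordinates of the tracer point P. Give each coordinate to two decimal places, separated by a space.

5.13 2.71

A=(0,0), D=(10.00,0)
B = A + 2.00·(cos4°, sin4°) = (1.9951, 0.1395)
|BD| = 8.0061
circle(B,7.00) ∩ circle(D,10.00): a=0.8180, h=6.9520
  candidates: C₊=(2.9341,7.0762) cross=55.659; C₋=(2.6918,-6.8257) cross=-55.659
  mode + wants cross > 0 → take C=(2.9341,7.0762) (cross=55.659)
ex = (C−B)/|BC| = (0.1341,0.9910); ey = (-0.9910,0.1341)
P = B + 2.97·ex + -2.76·ey = (5.1286,2.7124)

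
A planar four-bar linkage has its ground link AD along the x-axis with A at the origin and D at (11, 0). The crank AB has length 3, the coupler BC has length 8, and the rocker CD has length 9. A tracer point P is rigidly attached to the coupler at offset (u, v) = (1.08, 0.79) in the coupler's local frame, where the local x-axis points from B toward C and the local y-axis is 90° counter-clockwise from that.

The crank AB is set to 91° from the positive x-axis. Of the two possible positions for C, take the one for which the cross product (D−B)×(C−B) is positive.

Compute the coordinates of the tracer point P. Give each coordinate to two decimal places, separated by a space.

A=(0,0), D=(11.00,0)
B = A + 3.00·(cos91°, sin91°) = (-0.0524, 2.9995)
|BD| = 11.4522
circle(B,8.00) ∩ circle(D,9.00): a=4.9839, h=6.2579
  candidates: C₊=(6.3966,7.7336) cross=71.666; C₋=(3.1185,-4.3452) cross=-71.666
  mode + wants cross > 0 → take C=(6.3966,7.7336) (cross=71.666)
ex = (C−B)/|BC| = (0.8061,0.5918); ey = (-0.5918,0.8061)
P = B + 1.08·ex + 0.79·ey = (0.3508,4.2755)

0.35 4.28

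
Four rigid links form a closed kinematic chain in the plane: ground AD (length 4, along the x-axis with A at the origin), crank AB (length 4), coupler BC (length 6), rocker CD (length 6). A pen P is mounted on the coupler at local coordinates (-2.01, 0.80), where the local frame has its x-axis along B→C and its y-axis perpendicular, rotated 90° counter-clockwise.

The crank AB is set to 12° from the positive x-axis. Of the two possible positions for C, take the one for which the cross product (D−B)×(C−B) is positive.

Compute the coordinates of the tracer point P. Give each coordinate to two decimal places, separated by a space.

A=(0,0), D=(4.00,0)
B = A + 4.00·(cos12°, sin12°) = (3.9126, 0.8316)
|BD| = 0.8362
circle(B,6.00) ∩ circle(D,6.00): a=0.4181, h=5.9854
  candidates: C₊=(9.9089,1.0415) cross=5.005; C₋=(-1.9963,-0.2098) cross=-5.005
  mode + wants cross > 0 → take C=(9.9089,1.0415) (cross=5.005)
ex = (C−B)/|BC| = (0.9994,0.0350); ey = (-0.0350,0.9994)
P = B + -2.01·ex + 0.80·ey = (1.8758,1.5609)

1.88 1.56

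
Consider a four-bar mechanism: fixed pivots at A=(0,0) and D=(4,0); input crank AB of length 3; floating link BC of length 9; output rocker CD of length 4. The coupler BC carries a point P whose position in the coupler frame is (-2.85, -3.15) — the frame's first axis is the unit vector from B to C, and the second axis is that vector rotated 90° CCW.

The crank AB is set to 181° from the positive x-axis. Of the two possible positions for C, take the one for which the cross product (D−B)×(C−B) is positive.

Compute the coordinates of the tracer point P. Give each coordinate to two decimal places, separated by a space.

-4.21 -4.13

A=(0,0), D=(4.00,0)
B = A + 3.00·(cos181°, sin181°) = (-2.9995, -0.0524)
|BD| = 6.9997
circle(B,9.00) ∩ circle(D,4.00): a=8.1429, h=3.8332
  candidates: C₊=(5.1145,3.8416) cross=26.831; C₋=(5.1718,-3.8245) cross=-26.831
  mode + wants cross > 0 → take C=(5.1145,3.8416) (cross=26.831)
ex = (C−B)/|BC| = (0.9016,0.4327); ey = (-0.4327,0.9016)
P = B + -2.85·ex + -3.15·ey = (-4.2061,-4.1253)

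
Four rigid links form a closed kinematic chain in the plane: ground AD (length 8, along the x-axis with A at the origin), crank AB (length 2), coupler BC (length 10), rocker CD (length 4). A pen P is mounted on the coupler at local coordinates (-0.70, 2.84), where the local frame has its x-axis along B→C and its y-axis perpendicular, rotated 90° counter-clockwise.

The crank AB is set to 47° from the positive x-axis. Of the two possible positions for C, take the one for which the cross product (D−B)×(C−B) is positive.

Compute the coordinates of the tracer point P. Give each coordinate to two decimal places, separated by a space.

0.45 4.24

A=(0,0), D=(8.00,0)
B = A + 2.00·(cos47°, sin47°) = (1.3640, 1.4627)
|BD| = 6.7953
circle(B,10.00) ∩ circle(D,4.00): a=9.5784, h=2.8730
  candidates: C₊=(11.3363,2.2066) cross=19.523; C₋=(10.0994,-3.4048) cross=-19.523
  mode + wants cross > 0 → take C=(11.3363,2.2066) (cross=19.523)
ex = (C−B)/|BC| = (0.9972,0.0744); ey = (-0.0744,0.9972)
P = B + -0.70·ex + 2.84·ey = (0.4547,4.2428)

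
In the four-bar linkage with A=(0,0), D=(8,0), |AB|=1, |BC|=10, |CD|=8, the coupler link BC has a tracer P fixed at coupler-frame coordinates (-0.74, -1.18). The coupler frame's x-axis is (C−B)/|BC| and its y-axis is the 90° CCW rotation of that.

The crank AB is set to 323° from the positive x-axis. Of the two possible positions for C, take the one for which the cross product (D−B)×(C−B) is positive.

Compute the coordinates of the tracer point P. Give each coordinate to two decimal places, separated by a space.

A=(0,0), D=(8.00,0)
B = A + 1.00·(cos323°, sin323°) = (0.7986, -0.6018)
|BD| = 7.2265
circle(B,10.00) ∩ circle(D,8.00): a=6.1041, h=7.9209
  candidates: C₊=(6.2219,7.7999) cross=57.240; C₋=(7.5412,-7.9868) cross=-57.240
  mode + wants cross > 0 → take C=(6.2219,7.7999) (cross=57.240)
ex = (C−B)/|BC| = (0.5423,0.8402); ey = (-0.8402,0.5423)
P = B + -0.74·ex + -1.18·ey = (1.3887,-1.8635)

1.39 -1.86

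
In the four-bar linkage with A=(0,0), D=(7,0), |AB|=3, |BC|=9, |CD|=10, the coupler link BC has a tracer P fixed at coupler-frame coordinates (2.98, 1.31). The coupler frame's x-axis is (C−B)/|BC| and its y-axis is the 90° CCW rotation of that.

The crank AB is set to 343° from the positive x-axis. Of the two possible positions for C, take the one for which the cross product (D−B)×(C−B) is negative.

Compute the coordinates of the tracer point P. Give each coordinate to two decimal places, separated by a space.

4.73 -3.55

A=(0,0), D=(7.00,0)
B = A + 3.00·(cos343°, sin343°) = (2.8689, -0.8771)
|BD| = 4.2232
circle(B,9.00) ∩ circle(D,10.00): a=-0.1379, h=8.9989
  candidates: C₊=(0.8650,7.8970) cross=38.004; C₋=(4.6030,-9.7085) cross=-38.004
  mode - wants cross < 0 → take C=(4.6030,-9.7085) (cross=-38.004)
ex = (C−B)/|BC| = (0.1927,-0.9813); ey = (0.9813,0.1927)
P = B + 2.98·ex + 1.31·ey = (4.7285,-3.5489)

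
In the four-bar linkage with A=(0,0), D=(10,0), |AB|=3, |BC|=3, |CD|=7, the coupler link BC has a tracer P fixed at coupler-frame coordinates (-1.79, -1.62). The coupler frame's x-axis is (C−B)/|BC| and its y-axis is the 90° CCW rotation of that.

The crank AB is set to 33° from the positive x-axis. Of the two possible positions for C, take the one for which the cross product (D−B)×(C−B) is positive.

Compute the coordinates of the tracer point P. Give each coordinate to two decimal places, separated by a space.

2.76 -0.77

A=(0,0), D=(10.00,0)
B = A + 3.00·(cos33°, sin33°) = (2.5160, 1.6339)
|BD| = 7.6603
circle(B,3.00) ∩ circle(D,7.00): a=1.2193, h=2.7411
  candidates: C₊=(4.2919,4.0518) cross=20.997; C₋=(3.1226,-1.3041) cross=-20.997
  mode + wants cross > 0 → take C=(4.2919,4.0518) (cross=20.997)
ex = (C−B)/|BC| = (0.5920,0.8060); ey = (-0.8060,0.5920)
P = B + -1.79·ex + -1.62·ey = (2.7621,-0.7677)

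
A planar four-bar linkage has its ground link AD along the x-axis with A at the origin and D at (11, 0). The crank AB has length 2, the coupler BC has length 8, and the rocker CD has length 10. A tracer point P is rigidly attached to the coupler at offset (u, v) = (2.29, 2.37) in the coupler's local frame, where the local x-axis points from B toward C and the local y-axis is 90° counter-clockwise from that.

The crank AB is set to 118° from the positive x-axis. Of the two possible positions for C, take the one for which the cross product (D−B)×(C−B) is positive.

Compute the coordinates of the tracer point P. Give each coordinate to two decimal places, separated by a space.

-1.11 5.06

A=(0,0), D=(11.00,0)
B = A + 2.00·(cos118°, sin118°) = (-0.9389, 1.7659)
|BD| = 12.0688
circle(B,8.00) ∩ circle(D,10.00): a=4.5430, h=6.5849
  candidates: C₊=(4.5186,7.6152) cross=79.473; C₋=(2.5916,-5.4129) cross=-79.473
  mode + wants cross > 0 → take C=(4.5186,7.6152) (cross=79.473)
ex = (C−B)/|BC| = (0.6822,0.7312); ey = (-0.7312,0.6822)
P = B + 2.29·ex + 2.37·ey = (-1.1096,5.0571)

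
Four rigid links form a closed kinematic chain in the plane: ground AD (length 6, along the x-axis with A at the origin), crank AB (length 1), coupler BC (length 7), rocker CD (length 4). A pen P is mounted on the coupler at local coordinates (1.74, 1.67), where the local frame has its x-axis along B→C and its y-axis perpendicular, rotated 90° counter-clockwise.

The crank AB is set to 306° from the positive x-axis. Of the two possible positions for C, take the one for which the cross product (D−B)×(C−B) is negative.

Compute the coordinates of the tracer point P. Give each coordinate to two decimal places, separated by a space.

A=(0,0), D=(6.00,0)
B = A + 1.00·(cos306°, sin306°) = (0.5878, -0.8090)
|BD| = 5.4723
circle(B,7.00) ∩ circle(D,4.00): a=5.7513, h=3.9903
  candidates: C₊=(5.6860,3.9877) cross=21.836; C₋=(6.8658,-3.9052) cross=-21.836
  mode - wants cross < 0 → take C=(6.8658,-3.9052) (cross=-21.836)
ex = (C−B)/|BC| = (0.8969,-0.4423); ey = (0.4423,0.8969)
P = B + 1.74·ex + 1.67·ey = (2.8870,-0.0809)

2.89 -0.08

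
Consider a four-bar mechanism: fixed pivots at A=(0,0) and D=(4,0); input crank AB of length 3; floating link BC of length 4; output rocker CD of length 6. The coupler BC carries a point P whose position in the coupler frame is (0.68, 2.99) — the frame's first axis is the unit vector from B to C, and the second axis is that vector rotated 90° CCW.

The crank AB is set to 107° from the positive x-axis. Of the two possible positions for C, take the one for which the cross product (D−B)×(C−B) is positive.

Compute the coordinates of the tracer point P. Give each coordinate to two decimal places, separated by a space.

A=(0,0), D=(4.00,0)
B = A + 3.00·(cos107°, sin107°) = (-0.8771, 2.8689)
|BD| = 5.6583
circle(B,4.00) ∩ circle(D,6.00): a=1.0619, h=3.8565
  candidates: C₊=(1.9935,5.6545) cross=21.821; C₋=(-1.9172,-0.9935) cross=-21.821
  mode + wants cross > 0 → take C=(1.9935,5.6545) (cross=21.821)
ex = (C−B)/|BC| = (0.7176,0.6964); ey = (-0.6964,0.7176)
P = B + 0.68·ex + 2.99·ey = (-2.4714,5.4882)

-2.47 5.49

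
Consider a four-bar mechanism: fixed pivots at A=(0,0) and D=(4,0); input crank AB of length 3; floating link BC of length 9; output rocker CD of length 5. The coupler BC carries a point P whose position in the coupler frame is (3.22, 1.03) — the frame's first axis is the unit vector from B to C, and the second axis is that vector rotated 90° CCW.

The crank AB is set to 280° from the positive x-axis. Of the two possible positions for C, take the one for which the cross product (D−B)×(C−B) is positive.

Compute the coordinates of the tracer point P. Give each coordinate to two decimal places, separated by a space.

A=(0,0), D=(4.00,0)
B = A + 3.00·(cos280°, sin280°) = (0.5209, -2.9544)
|BD| = 4.5643
circle(B,9.00) ∩ circle(D,5.00): a=8.4168, h=3.1872
  candidates: C₊=(4.8735,4.9231) cross=14.547; C₋=(8.9996,0.0643) cross=-14.547
  mode + wants cross > 0 → take C=(4.8735,4.9231) (cross=14.547)
ex = (C−B)/|BC| = (0.4836,0.8753); ey = (-0.8753,0.4836)
P = B + 3.22·ex + 1.03·ey = (1.1766,0.3621)

1.18 0.36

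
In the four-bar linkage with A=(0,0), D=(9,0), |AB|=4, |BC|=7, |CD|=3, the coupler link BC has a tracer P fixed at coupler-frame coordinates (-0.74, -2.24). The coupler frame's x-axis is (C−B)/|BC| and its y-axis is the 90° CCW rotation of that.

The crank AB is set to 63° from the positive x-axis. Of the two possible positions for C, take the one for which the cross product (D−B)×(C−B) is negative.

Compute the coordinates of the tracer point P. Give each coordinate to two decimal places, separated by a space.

A=(0,0), D=(9.00,0)
B = A + 4.00·(cos63°, sin63°) = (1.8160, 3.5640)
|BD| = 8.0195
circle(B,7.00) ∩ circle(D,3.00): a=6.5037, h=2.5889
  candidates: C₊=(8.7926,2.9928) cross=20.761; C₋=(6.4915,-1.6455) cross=-20.761
  mode - wants cross < 0 → take C=(6.4915,-1.6455) (cross=-20.761)
ex = (C−B)/|BC| = (0.6679,-0.7442); ey = (0.7442,0.6679)
P = B + -0.74·ex + -2.24·ey = (-0.3454,2.6186)

-0.35 2.62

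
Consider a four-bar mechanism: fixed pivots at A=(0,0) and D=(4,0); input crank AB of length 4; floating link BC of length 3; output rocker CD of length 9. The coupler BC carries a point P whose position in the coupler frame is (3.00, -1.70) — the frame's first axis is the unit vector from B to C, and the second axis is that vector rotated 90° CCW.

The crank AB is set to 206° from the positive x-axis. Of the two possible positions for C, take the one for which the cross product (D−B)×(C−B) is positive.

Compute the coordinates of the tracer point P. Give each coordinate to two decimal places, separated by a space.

A=(0,0), D=(4.00,0)
B = A + 4.00·(cos206°, sin206°) = (-3.5952, -1.7535)
|BD| = 7.7950
circle(B,3.00) ∩ circle(D,9.00): a=-0.7209, h=2.9121
  candidates: C₊=(-4.9527,0.9218) cross=22.700; C₋=(-3.6425,-4.7531) cross=-22.700
  mode + wants cross > 0 → take C=(-4.9527,0.9218) (cross=22.700)
ex = (C−B)/|BC| = (-0.4525,0.8918); ey = (-0.8918,-0.4525)
P = B + 3.00·ex + -1.70·ey = (-3.4367,1.6911)

-3.44 1.69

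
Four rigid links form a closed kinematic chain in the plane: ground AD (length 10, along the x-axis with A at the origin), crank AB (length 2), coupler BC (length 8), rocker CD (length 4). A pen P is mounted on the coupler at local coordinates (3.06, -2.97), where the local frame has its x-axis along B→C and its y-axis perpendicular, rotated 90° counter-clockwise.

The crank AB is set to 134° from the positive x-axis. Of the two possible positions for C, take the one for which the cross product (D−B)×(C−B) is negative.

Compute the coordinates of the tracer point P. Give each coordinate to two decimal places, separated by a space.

0.54 -2.37

A=(0,0), D=(10.00,0)
B = A + 2.00·(cos134°, sin134°) = (-1.3893, 1.4387)
|BD| = 11.4798
circle(B,8.00) ∩ circle(D,4.00): a=7.8305, h=1.6379
  candidates: C₊=(6.5847,2.0823) cross=18.803; C₋=(6.1742,-1.1676) cross=-18.803
  mode - wants cross < 0 → take C=(6.1742,-1.1676) (cross=-18.803)
ex = (C−B)/|BC| = (0.9454,-0.3258); ey = (0.3258,0.9454)
P = B + 3.06·ex + -2.97·ey = (0.5361,-2.3662)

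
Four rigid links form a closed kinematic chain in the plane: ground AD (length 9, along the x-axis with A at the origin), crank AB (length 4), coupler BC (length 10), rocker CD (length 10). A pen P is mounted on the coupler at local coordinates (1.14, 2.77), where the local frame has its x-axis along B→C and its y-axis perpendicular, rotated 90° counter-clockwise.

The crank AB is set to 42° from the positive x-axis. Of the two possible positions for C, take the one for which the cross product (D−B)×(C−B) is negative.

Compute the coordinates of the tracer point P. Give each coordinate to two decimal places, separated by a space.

5.64 1.31

A=(0,0), D=(9.00,0)
B = A + 4.00·(cos42°, sin42°) = (2.9726, 2.6765)
|BD| = 6.5950
circle(B,10.00) ∩ circle(D,10.00): a=3.2975, h=9.4407
  candidates: C₊=(9.8177,9.9665) cross=62.261; C₋=(2.1548,-7.2900) cross=-62.261
  mode - wants cross < 0 → take C=(2.1548,-7.2900) (cross=-62.261)
ex = (C−B)/|BC| = (-0.0818,-0.9967); ey = (0.9967,-0.0818)
P = B + 1.14·ex + 2.77·ey = (5.6401,1.3138)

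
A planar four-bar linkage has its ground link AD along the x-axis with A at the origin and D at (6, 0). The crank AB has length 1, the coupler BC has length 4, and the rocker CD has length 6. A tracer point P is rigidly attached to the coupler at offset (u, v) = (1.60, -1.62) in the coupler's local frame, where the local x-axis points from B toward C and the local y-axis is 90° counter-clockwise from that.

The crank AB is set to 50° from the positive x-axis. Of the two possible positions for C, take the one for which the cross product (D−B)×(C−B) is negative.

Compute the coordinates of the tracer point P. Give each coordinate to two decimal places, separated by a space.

-0.85 -0.95

A=(0,0), D=(6.00,0)
B = A + 1.00·(cos50°, sin50°) = (0.6428, 0.7660)
|BD| = 5.4117
circle(B,4.00) ∩ circle(D,6.00): a=0.8580, h=3.9069
  candidates: C₊=(2.0452,4.5121) cross=21.143; C₋=(0.9391,-3.2230) cross=-21.143
  mode - wants cross < 0 → take C=(0.9391,-3.2230) (cross=-21.143)
ex = (C−B)/|BC| = (0.0741,-0.9973); ey = (0.9973,0.0741)
P = B + 1.60·ex + -1.62·ey = (-0.8542,-0.9496)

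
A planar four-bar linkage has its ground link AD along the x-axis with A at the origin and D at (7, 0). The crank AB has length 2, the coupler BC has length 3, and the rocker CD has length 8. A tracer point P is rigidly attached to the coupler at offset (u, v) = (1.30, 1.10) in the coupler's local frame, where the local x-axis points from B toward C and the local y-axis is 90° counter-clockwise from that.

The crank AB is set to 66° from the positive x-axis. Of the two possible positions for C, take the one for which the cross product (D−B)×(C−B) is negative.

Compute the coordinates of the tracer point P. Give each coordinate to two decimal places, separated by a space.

A=(0,0), D=(7.00,0)
B = A + 2.00·(cos66°, sin66°) = (0.8135, 1.8271)
|BD| = 6.4507
circle(B,3.00) ∩ circle(D,8.00): a=-1.0378, h=2.8148
  candidates: C₊=(0.6155,4.8205) cross=18.157; C₋=(-0.9791,-0.5785) cross=-18.157
  mode - wants cross < 0 → take C=(-0.9791,-0.5785) (cross=-18.157)
ex = (C−B)/|BC| = (-0.5975,-0.8019); ey = (0.8019,-0.5975)
P = B + 1.30·ex + 1.10·ey = (0.9188,0.1274)

0.92 0.13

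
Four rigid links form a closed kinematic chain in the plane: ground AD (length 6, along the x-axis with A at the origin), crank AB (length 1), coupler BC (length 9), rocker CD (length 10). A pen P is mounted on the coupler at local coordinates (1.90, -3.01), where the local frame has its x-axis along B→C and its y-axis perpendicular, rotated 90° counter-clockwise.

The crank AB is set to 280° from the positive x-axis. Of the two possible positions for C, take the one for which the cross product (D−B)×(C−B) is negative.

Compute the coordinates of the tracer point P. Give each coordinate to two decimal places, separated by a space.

A=(0,0), D=(6.00,0)
B = A + 1.00·(cos280°, sin280°) = (0.1736, -0.9848)
|BD| = 5.9090
circle(B,9.00) ∩ circle(D,10.00): a=1.3468, h=8.8987
  candidates: C₊=(0.0185,8.0139) cross=52.582; C₋=(2.9847,-9.5346) cross=-52.582
  mode - wants cross < 0 → take C=(2.9847,-9.5346) (cross=-52.582)
ex = (C−B)/|BC| = (0.3123,-0.9500); ey = (0.9500,0.3123)
P = B + 1.90·ex + -3.01·ey = (-2.0923,-3.7299)

-2.09 -3.73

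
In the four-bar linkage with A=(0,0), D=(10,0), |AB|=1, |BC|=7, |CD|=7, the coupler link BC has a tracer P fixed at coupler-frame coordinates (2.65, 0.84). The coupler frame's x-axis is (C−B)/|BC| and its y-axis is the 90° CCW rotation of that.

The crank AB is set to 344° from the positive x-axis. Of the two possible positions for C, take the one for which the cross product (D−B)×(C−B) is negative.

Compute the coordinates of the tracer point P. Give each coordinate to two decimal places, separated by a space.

A=(0,0), D=(10.00,0)
B = A + 1.00·(cos344°, sin344°) = (0.9613, -0.2756)
|BD| = 9.0429
circle(B,7.00) ∩ circle(D,7.00): a=4.5215, h=5.3438
  candidates: C₊=(5.3177,5.2035) cross=48.324; C₋=(5.6435,-5.4791) cross=-48.324
  mode - wants cross < 0 → take C=(5.6435,-5.4791) (cross=-48.324)
ex = (C−B)/|BC| = (0.6689,-0.7434); ey = (0.7434,0.6689)
P = B + 2.65·ex + 0.84·ey = (3.3583,-1.6837)

3.36 -1.68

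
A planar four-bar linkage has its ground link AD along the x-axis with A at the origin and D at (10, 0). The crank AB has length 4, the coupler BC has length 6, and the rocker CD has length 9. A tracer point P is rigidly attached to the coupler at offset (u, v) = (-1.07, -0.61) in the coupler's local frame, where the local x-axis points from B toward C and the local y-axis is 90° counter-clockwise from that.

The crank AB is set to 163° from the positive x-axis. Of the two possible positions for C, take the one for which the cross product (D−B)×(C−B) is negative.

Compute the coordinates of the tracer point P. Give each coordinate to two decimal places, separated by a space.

A=(0,0), D=(10.00,0)
B = A + 4.00·(cos163°, sin163°) = (-3.8252, 1.1695)
|BD| = 13.8746
circle(B,6.00) ∩ circle(D,9.00): a=5.3156, h=2.7828
  candidates: C₊=(1.7061,3.4944) cross=38.611; C₋=(1.2369,-2.0515) cross=-38.611
  mode - wants cross < 0 → take C=(1.2369,-2.0515) (cross=-38.611)
ex = (C−B)/|BC| = (0.8437,-0.5368); ey = (0.5368,0.8437)
P = B + -1.07·ex + -0.61·ey = (-5.0554,1.2292)

-5.06 1.23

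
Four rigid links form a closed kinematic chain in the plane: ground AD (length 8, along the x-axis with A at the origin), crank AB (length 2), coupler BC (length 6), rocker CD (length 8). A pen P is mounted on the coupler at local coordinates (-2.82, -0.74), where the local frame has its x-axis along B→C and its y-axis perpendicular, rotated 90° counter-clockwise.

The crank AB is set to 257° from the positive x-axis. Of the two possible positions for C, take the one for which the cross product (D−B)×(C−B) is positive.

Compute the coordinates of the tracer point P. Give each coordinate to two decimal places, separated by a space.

-0.41 -4.86

A=(0,0), D=(8.00,0)
B = A + 2.00·(cos257°, sin257°) = (-0.4499, -1.9487)
|BD| = 8.6717
circle(B,6.00) ∩ circle(D,8.00): a=2.7214, h=5.3473
  candidates: C₊=(1.0002,3.8734) cross=46.370; C₋=(3.4036,-6.5477) cross=-46.370
  mode + wants cross > 0 → take C=(1.0002,3.8734) (cross=46.370)
ex = (C−B)/|BC| = (0.2417,0.9704); ey = (-0.9704,0.2417)
P = B + -2.82·ex + -0.74·ey = (-0.4134,-4.8640)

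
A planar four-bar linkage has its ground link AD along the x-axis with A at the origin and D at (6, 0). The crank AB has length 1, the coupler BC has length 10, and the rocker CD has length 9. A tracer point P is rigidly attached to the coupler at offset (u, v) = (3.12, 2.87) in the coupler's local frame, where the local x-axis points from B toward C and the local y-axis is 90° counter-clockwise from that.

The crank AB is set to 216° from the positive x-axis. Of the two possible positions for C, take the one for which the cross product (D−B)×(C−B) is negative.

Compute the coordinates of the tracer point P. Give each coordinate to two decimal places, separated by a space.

3.31 -1.59

A=(0,0), D=(6.00,0)
B = A + 1.00·(cos216°, sin216°) = (-0.8090, -0.5878)
|BD| = 6.8343
circle(B,10.00) ∩ circle(D,9.00): a=4.8072, h=8.7687
  candidates: C₊=(3.2262,8.5619) cross=59.929; C₋=(4.7345,-8.9106) cross=-59.929
  mode - wants cross < 0 → take C=(4.7345,-8.9106) (cross=-59.929)
ex = (C−B)/|BC| = (0.5544,-0.8323); ey = (0.8323,0.5544)
P = B + 3.12·ex + 2.87·ey = (3.3092,-1.5935)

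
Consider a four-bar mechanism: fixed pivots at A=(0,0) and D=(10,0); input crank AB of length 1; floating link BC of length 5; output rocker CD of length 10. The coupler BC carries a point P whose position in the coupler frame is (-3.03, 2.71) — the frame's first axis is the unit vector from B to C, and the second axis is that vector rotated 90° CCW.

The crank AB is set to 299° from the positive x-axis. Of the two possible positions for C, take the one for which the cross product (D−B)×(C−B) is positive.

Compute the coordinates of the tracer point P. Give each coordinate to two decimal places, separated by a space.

-2.46 -3.68

A=(0,0), D=(10.00,0)
B = A + 1.00·(cos299°, sin299°) = (0.4848, -0.8746)
|BD| = 9.5553
circle(B,5.00) ∩ circle(D,10.00): a=0.8531, h=4.9267
  candidates: C₊=(0.8834,4.1095) cross=47.076; C₋=(1.7853,-5.7025) cross=-47.076
  mode + wants cross > 0 → take C=(0.8834,4.1095) (cross=47.076)
ex = (C−B)/|BC| = (0.0797,0.9968); ey = (-0.9968,0.0797)
P = B + -3.03·ex + 2.71·ey = (-2.4581,-3.6789)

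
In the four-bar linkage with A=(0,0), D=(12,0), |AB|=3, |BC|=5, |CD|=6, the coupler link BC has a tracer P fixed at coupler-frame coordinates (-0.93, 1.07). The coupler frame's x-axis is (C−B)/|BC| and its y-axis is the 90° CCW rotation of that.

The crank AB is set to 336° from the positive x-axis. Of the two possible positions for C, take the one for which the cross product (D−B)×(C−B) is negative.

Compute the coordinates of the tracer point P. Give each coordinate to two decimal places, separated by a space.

2.42 0.16

A=(0,0), D=(12.00,0)
B = A + 3.00·(cos336°, sin336°) = (2.7406, -1.2202)
|BD| = 9.3394
circle(B,5.00) ∩ circle(D,6.00): a=4.0808, h=2.8891
  candidates: C₊=(6.4090,2.1773) cross=26.983; C₋=(7.1639,-3.5514) cross=-26.983
  mode - wants cross < 0 → take C=(7.1639,-3.5514) (cross=-26.983)
ex = (C−B)/|BC| = (0.8847,-0.4662); ey = (0.4662,0.8847)
P = B + -0.93·ex + 1.07·ey = (2.4168,0.1600)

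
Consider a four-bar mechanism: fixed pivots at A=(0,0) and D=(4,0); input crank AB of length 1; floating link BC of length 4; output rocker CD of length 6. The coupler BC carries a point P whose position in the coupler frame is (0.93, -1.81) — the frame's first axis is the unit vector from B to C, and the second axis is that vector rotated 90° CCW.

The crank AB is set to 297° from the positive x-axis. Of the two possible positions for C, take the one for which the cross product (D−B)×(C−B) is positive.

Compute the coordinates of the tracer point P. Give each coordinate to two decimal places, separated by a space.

1.64 0.76

A=(0,0), D=(4.00,0)
B = A + 1.00·(cos297°, sin297°) = (0.4540, -0.8910)
|BD| = 3.6562
circle(B,4.00) ∩ circle(D,6.00): a=-0.9069, h=3.8958
  candidates: C₊=(-1.3750,2.6664) cross=14.244; C₋=(0.5238,-4.8904) cross=-14.244
  mode + wants cross > 0 → take C=(-1.3750,2.6664) (cross=14.244)
ex = (C−B)/|BC| = (-0.4572,0.8893); ey = (-0.8893,-0.4572)
P = B + 0.93·ex + -1.81·ey = (1.6385,0.7637)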